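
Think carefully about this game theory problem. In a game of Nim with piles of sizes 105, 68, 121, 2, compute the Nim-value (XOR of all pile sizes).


We need the XOR (exclusive or) of all pile sizes.
After XOR-ing pile 1 (size 105): 0 XOR 105 = 105
After XOR-ing pile 2 (size 68): 105 XOR 68 = 45
After XOR-ing pile 3 (size 121): 45 XOR 121 = 84
After XOR-ing pile 4 (size 2): 84 XOR 2 = 86
The Nim-value of this position is 86.

86


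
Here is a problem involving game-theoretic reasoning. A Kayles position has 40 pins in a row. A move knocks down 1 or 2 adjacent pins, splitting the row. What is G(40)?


Kayles: a move removes 1 or 2 adjacent pins from a contiguous row.
Removing pins from a row of k leaves two independent rows (a, b) with a + b = k - 1 (one pin) or a + b = k - 2 (two pins); an end removal gives a = 0.
By Sprague-Grundy, G(k) = mex{ G(a) XOR G(b) } over all these splits. G(0) = 0.
G(1): splits (0,0):0^0=0 -> mex({0}) = 1
G(2): splits (0,1):0^1=1 (0,0):0^0=0 -> mex({0, 1}) = 2
G(3): splits (0,2):0^2=2 (1,1):1^1=0 (0,1):0^1=1 -> mex({0, 1, 2}) = 3
G(4): splits (0,3):0^3=3 (1,2):1^2=3 (0,2):0^2=2 (1,1):1^1=0 -> mex({0, 2, 3}) = 1
G(5): splits (0,4):0^1=1 (1,3):1^3=2 (2,2):2^2=0 (0,3):0^3=3 (1,2):1^2=3 -> mex({0, 1, 2, 3}) = 4
G(6) = mex({0, 1, 2, 4}) = 3
G(7) = mex({0, 1, 3, 4, 5}) = 2
G(8) = mex({0, 2, 3, 5, 6}) = 1
G(9) = mex({0, 1, 2, 3, 6, 7}) = 4
G(10) = mex({0, 1, 3, 4, 5, 7}) = 2
G(11) = mex({0, 1, 2, 3, 4, 5}) = 6
G(12) = mex({0, 1, 2, 3, 5, 6, 7}) = 4
G(13) = mex({0, 2, 3, 4, 6, 7}) = 1
G(14) = mex({0, 1, 4, 5, 6, 7}) = 2
G(15) = mex({0, 1, 2, 3, 4, 5, 6}) = 7
G(16) = mex({0, 2, 3, 5, 6, 7}) = 1
G(17) = mex({0, 1, 2, 3, 5, 6, 7}) = 4
G(18) = mex({0, 1, 2, 4, 5, 6}) = 3
G(19) = mex({0, 1, 3, 4, 5, 7}) = 2
G(20) = mex({0, 2, 3, 4, 5, 6, 7}) = 1
G(21) = mex({0, 1, 2, 3, 5, 6, 7}) = 4
G(22) = mex({0, 1, 2, 3, 4, 5, 7}) = 6
G(23) = mex({0, 1, 2, 3, 4, 5, 6}) = 7
G(24) = mex({0, 1, 2, 3, 5, 6, 7}) = 4
G(25) = mex({0, 2, 3, 4, 6, 7}) = 1
G(26) = mex({0, 1, 3, 4, 5, 6, 7}) = 2
G(27) = mex({0, 1, 2, 3, 4, 5, 6, 7}) = 8
G(28) = mex({0, 1, 2, 3, 4, 6, 7, 8}) = 5
G(29) = mex({0, 1, 2, 3, 5, 6, 7, 8, 9}) = 4
G(30) = mex({0, 1, 2, 3, 4, 5, 6, 9, 10}) = 7
G(31) = mex({0, 1, 3, 4, 5, 7, 10, 11}) = 2
G(32) = mex({0, 2, 3, 4, 5, 6, 7, 9, 11}) = 1
G(33) = mex({0, 1, 2, 3, 4, 5, 6, 7, 9, 12}) = 8
G(34) = mex({0, 1, 2, 3, 4, 5, 7, 8, 11, 12}) = 6
G(35) = mex({0, 1, 2, 3, 4, 5, 6, 8, 9, 10, 11}) = 7
G(36) = mex({0, 1, 2, 3, 5, 6, 7, 9, 10}) = 4
G(37) = mex({0, 2, 3, 4, 6, 7, 9, 10, 11, 12}) = 1
G(38) = mex({0, 1, 3, 4, 5, 6, 7, 9, 10, 11, 12}) = 2
G(39) = mex({0, 1, 2, 4, 5, 6, 7, 9, 10, 12, 14}) = 3
G(40) = mex({0, 2, 3, 4, 6, 7, 11, 12, 14}) = 1
Therefore G(40) = 1.

1


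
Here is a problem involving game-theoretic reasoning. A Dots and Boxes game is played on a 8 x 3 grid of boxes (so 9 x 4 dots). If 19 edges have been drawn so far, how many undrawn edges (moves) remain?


Grid: 8 x 3 boxes, i.e. 9 rows and 4 columns of dots.
Horizontal edges: (rows + 1) * cols = 9 * 3 = 27
Vertical edges: rows * (cols + 1) = 8 * 4 = 32
Total edges: 27 + 32 = 59
Edges drawn: 19
Remaining: 59 - 19 = 40

40


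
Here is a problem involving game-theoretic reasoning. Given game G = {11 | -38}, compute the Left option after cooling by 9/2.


Original game: {11 | -38} (a switch {a | b} with a > b).
Cooling by t (for t below the temperature (a - b)/2 = 49/2) taxes each move by t: {a | b} cooled by t is {a - t | b + t}.
Cooling amount: t = 9/2
Cooled Left option: 11 - 9/2 = 13/2
Cooled Right option: -38 + 9/2 = -67/2
Cooled game: {13/2 | -67/2}
Left option = 13/2

13/2


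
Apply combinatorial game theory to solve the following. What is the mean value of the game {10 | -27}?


Game = {10 | -27}, a switch {a | b} with numbers a > b.
Its thermograph has left wall a - t and right wall b + t, which meet at t = (a - b)/2, where both equal (a + b)/2. So the mast (mean value) is at (a + b)/2.
Mean = (10 + (-27))/2 = -17/2 = -17/2

-17/2


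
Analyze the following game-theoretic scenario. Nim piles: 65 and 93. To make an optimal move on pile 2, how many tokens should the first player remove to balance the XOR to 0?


Piles: 65 and 93
Current XOR: 65 XOR 93 = 28 (non-zero, so this is an N-position).
To make the XOR zero, we need to find a move that balances the piles.
For pile 2 (size 93): target = 93 XOR 28 = 65
We reduce pile 2 from 93 to 65.
Tokens removed: 93 - 65 = 28
Verification: 65 XOR 65 = 0

28


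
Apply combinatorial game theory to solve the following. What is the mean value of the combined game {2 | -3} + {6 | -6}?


G1 = {2 | -3}, G2 = {6 | -6}
Each is a switch {a | b} with numbers a > b; its mean value is (a + b)/2, and mean value is additive over game sums: m(G1 + G2) = m(G1) + m(G2).
Mean of G1 = (2 + (-3))/2 = -1/2 = -1/2
Mean of G2 = (6 + (-6))/2 = 0/2 = 0
Mean of G1 + G2 = -1/2 + 0 = -1/2

-1/2


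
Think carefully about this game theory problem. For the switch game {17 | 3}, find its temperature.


The game is {17 | 3}, a switch {a | b} with numbers a > b.
Cooling {a | b} by t gives {a - t | b + t}, which stops being hot when a - t = b + t, i.e. at t = (a - b)/2. So the temperature of a switch is (a - b)/2.
Temperature = (Left option - Right option) / 2
= (17 - (3)) / 2
= 14 / 2
= 7

7


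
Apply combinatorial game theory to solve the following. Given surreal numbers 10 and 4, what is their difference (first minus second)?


x = 10, y = 4
x - y = 10 - 4 = 6

6


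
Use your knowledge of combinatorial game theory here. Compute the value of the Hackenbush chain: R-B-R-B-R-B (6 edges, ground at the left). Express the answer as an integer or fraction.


Edges (from ground): R-B-R-B-R-B
By Berlekamp's sign-expansion rule, a Blue-Red Hackenbush stalk has the value of the surreal number whose sign sequence is the edge sequence with B -> + and R -> -.
Sign sequence: -+-+-+
Trace the sign expansion in the surreal number tree, starting from 0:
Edge 1: R (sign -) -> bounds (-inf, 0), value = -1
Edge 2: B (sign +) -> bounds (-1, 0), value = -1/2
Edge 3: R (sign -) -> bounds (-1, -1/2), value = -3/4
Edge 4: B (sign +) -> bounds (-3/4, -1/2), value = -5/8
Edge 5: R (sign -) -> bounds (-3/4, -5/8), value = -11/16
Edge 6: B (sign +) -> bounds (-11/16, -5/8), value = -21/32
Game value = -21/32

-21/32


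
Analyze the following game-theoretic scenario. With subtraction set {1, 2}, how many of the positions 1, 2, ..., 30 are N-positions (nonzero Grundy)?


Subtraction set S = {1, 2}, so G(n) = n mod 3.
G(n) = 0 when n is a multiple of 3.
Multiples of 3 in [1, 30]: 10
N-positions (nonzero Grundy) = 30 - 10 = 20

20


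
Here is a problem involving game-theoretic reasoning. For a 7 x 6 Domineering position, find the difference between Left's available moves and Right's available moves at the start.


Board is 7 x 6 (rows x cols).
Left (vertical) placements: (rows-1) * cols = 6 * 6 = 36
Right (horizontal) placements: rows * (cols-1) = 7 * 5 = 35
Advantage = Left - Right = 36 - 35 = 1

1


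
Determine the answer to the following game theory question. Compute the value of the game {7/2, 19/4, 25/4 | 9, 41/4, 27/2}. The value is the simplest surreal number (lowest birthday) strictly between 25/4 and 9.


Left options: {7/2, 19/4, 25/4}, max = 25/4
Right options: {9, 41/4, 27/2}, min = 9
All options are numbers and max(Left) < min(Right), so by the simplicity theorem the value is the simplest (earliest-born) number strictly between 25/4 and 9.
Integers 7 through 8 all lie strictly between 25/4 and 9.
Among integers, the simplest (lowest birthday = smallest |n|; 0 is born on day 0, +-n on day n) is 7.
No non-integer in the interval can be simpler: if x is a non-integer in the interval, then floor(x) or ceil(x) also lies in the interval (the interval contains an integer), and both are proper prefixes of x's sign expansion, i.e. born earlier. So the game value is 7.
Game value = 7

7


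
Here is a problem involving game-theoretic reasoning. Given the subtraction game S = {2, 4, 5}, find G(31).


The subtraction set is S = {2, 4, 5}.
G(k) = mex{ G(k - s) : s in S, s <= k }. We compute iteratively: G(0) = 0.
G(1) = mex({}) = 0
G(2) = mex({0}) = 1
G(3) = mex({0}) = 1
G(4) = mex({0, 1}) = 2
G(5) = mex({0, 1}) = 2
G(6) = mex({0, 1, 2}) = 3
G(7) = mex({1, 2}) = 0
G(8) = mex({1, 2, 3}) = 0
G(9) = mex({0, 2}) = 1
G(10) = mex({0, 2, 3}) = 1
G(11) = mex({0, 1, 3}) = 2
Observe that G(7)..G(11) = 0, 0, 1, 1, 2 repeats G(0)..G(4) = 0, 0, 1, 1, 2.
For k >= max(S) = 5, G(k) is determined by the previous 5 values G(k-5)..G(k-1); a window of 5 consecutive values has recurred shifted by 7, so by induction G(k + 7) = G(k) for all k >= 0: the sequence is periodic from the start with period 7.
One period: G(0..6) = 0, 0, 1, 1, 2, 2, 3.
31 mod 7 = 3, so G(31) = G(3) = 1.

1


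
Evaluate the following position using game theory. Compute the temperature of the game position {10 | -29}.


The game is {10 | -29}, a switch {a | b} with numbers a > b.
Cooling {a | b} by t gives {a - t | b + t}, which stops being hot when a - t = b + t, i.e. at t = (a - b)/2. So the temperature of a switch is (a - b)/2.
Temperature = (Left option - Right option) / 2
= (10 - (-29)) / 2
= 39 / 2
= 39/2

39/2


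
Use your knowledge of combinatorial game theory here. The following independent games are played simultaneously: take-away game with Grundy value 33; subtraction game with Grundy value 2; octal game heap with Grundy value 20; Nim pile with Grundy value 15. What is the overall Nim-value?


By the Sprague-Grundy theorem, the Grundy value of a sum of games is the XOR of individual Grundy values.
take-away game: Grundy value = 33. Running XOR: 0 XOR 33 = 33
subtraction game: Grundy value = 2. Running XOR: 33 XOR 2 = 35
octal game heap: Grundy value = 20. Running XOR: 35 XOR 20 = 55
Nim pile: Grundy value = 15. Running XOR: 55 XOR 15 = 56
The combined Grundy value is 56.

56


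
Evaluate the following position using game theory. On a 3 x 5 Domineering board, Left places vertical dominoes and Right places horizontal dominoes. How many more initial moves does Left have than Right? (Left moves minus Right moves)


Board is 3 x 5 (rows x cols).
Left (vertical) placements: (rows-1) * cols = 2 * 5 = 10
Right (horizontal) placements: rows * (cols-1) = 3 * 4 = 12
Advantage = Left - Right = 10 - 12 = -2

-2


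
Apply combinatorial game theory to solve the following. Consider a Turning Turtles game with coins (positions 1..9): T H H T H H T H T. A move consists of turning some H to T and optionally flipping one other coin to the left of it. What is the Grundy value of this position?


Coins: T H H T H H T H T
Key fact: a single head at position k behaves exactly like a Nim heap of size k (turning it to T and optionally flipping a coin at j < k corresponds to moving the heap from k to j, or to 0), and heads combine as a disjunctive sum (two heads at the same place would cancel, matching j XOR j = 0). So the Nim-value is the XOR of the 1-indexed positions of the heads.
Face-up positions (1-indexed): [2, 3, 5, 6, 8]
XOR 0 with 2: 0 XOR 2 = 2
XOR 2 with 3: 2 XOR 3 = 1
XOR 1 with 5: 1 XOR 5 = 4
XOR 4 with 6: 4 XOR 6 = 2
XOR 2 with 8: 2 XOR 8 = 10
Nim-value = 10

10


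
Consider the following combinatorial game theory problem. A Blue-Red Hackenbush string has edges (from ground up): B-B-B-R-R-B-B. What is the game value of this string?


Edges (from ground): B-B-B-R-R-B-B
By Berlekamp's sign-expansion rule, a Blue-Red Hackenbush stalk has the value of the surreal number whose sign sequence is the edge sequence with B -> + and R -> -.
Sign sequence: +++--++
Trace the sign expansion in the surreal number tree, starting from 0:
Edge 1: B (sign +) -> bounds (0, +inf), value = 1
Edge 2: B (sign +) -> bounds (1, +inf), value = 2
Edge 3: B (sign +) -> bounds (2, +inf), value = 3
Edge 4: R (sign -) -> bounds (2, 3), value = 5/2
Edge 5: R (sign -) -> bounds (2, 5/2), value = 9/4
Edge 6: B (sign +) -> bounds (9/4, 5/2), value = 19/8
Edge 7: B (sign +) -> bounds (19/8, 5/2), value = 39/16
Game value = 39/16

39/16


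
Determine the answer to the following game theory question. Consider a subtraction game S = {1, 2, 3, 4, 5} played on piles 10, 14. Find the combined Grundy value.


Subtraction set: {1, 2, 3, 4, 5}
For this subtraction set, G(n) = n mod 6 (period = max + 1 = 6).
Pile 1 (size 10): G(10) = 10 mod 6 = 4
Pile 2 (size 14): G(14) = 14 mod 6 = 2
Total Grundy value = XOR of all: 4 XOR 2 = 6

6


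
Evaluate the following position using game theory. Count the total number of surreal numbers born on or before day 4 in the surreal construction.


Day 0: {|} = 0 is born. Count = 1.
Day n: the number of surreal numbers born by day n is 2^(n+1) - 1.
By day 0: 2^1 - 1 = 1
By day 1: 2^2 - 1 = 3
By day 2: 2^3 - 1 = 7
By day 3: 2^4 - 1 = 15
By day 4: 2^5 - 1 = 31
By day 4: 31 surreal numbers.

31


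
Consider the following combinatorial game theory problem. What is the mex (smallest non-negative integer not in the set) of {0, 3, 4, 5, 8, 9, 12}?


Set = {0, 3, 4, 5, 8, 9, 12}
0 is in the set.
1 is NOT in the set. This is the mex.
mex = 1

1


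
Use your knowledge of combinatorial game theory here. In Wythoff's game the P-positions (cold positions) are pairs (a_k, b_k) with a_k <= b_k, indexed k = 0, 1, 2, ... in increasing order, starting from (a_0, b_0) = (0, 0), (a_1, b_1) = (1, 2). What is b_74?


By Wythoff's theorem, a_k = floor(k * phi) and b_k = floor(k * phi^2) = a_k + k, where phi = (1 + sqrt(5))/2 is the golden ratio.
phi = (1 + sqrt(5))/2 = 1.618034
phi^2 = phi + 1 = 2.618034
k = 74
k * phi^2 = 74 * 2.618034 = 193.734515
b_74 = floor(k * phi^2) = 193 (check: a_74 + k = 119 + 74 = 193)

193


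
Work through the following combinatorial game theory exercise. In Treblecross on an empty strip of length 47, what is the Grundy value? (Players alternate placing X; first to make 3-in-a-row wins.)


Treblecross: place X on empty cells; 3-in-a-row wins.
Playing within two cells of an existing X lets the opponent win at once, so sensible play treats the cells i-2..i+2 around each X as dead. The player left with no safe cell loses, so this is a normal-play take-away game on strips of safe cells.
Placing X at cell i (0-indexed) of a strip of k safe cells leaves independent strips of sizes max(0, i-2) and max(0, k-i-3). Hence G(k) = mex{ G(max(0,i-2)) XOR G(max(0,k-i-3)) : 0 <= i < k }, with G(0) = 0.
G(1): splits (0,0):0^0=0 -> mex({0}) = 1
G(2): splits (0,0):0^0=0 -> mex({0}) = 1
G(3): splits (0,0):0^0=0 -> mex({0}) = 1
G(4): splits (0,1):0^1=1 (0,0):0^0=0 -> mex({0, 1}) = 2
G(5): splits (0,2):0^1=1 (0,1):0^1=1 (0,0):0^0=0 -> mex({0, 1}) = 2
G(6) = mex({1}) = 0
G(7) = mex({0, 1, 2}) = 3
G(8) = mex({0, 1, 2}) = 3
G(9) = mex({0, 2}) = 1
G(10) = mex({0, 2, 3}) = 1
G(11) = mex({0, 3}) = 1
G(12) = mex({1, 3}) = 0
G(13) = mex({0, 1, 2, 3}) = 4
G(14) = mex({0, 1, 2}) = 3
G(15) = mex({0, 1, 2}) = 3
G(16) = mex({0, 1, 2, 4}) = 3
G(17) = mex({0, 1, 3, 4}) = 2
G(18) = mex({0, 1, 3, 4}) = 2
G(19) = mex({0, 1, 3, 5}) = 2
G(20) = mex({0, 1, 2, 3, 5}) = 4
G(21) = mex({0, 1, 2, 3, 5}) = 4
G(22) = mex({1, 2, 6}) = 0
G(23) = mex({0, 1, 2, 3, 4, 6}) = 5
G(24) = mex({0, 1, 2, 3, 4}) = 5
G(25) = mex({0, 1, 3, 4, 7}) = 2
G(26) = mex({0, 1, 3, 4, 5, 7}) = 2
G(27) = mex({0, 1, 3, 5}) = 2
G(28) = mex({0, 1, 2, 5}) = 3
G(29) = mex({0, 1, 2, 4, 5, 6}) = 3
G(30) = mex({1, 2, 4, 6}) = 0
G(31) = mex({0, 1, 2, 3, 4, 6}) = 5
G(32) = mex({1, 2, 3, 4, 7}) = 0
G(33) = mex({0, 3, 7}) = 1
G(34) = mex({0, 2, 3, 5, 7}) = 1
G(35) = mex({0, 2, 3, 5, 6}) = 1
G(36) = mex({0, 1, 2, 5, 6}) = 3
G(37) = mex({0, 1, 2, 4, 5, 6}) = 3
G(38) = mex({0, 1, 2, 4}) = 3
G(39) = mex({0, 1, 2, 3, 4, 7}) = 5
G(40) = mex({0, 1, 2, 3, 4, 5, 7}) = 6
G(41) = mex({0, 1, 2, 3, 5, 7}) = 4
G(42) = mex({0, 1, 2, 3, 5, 6, 7}) = 4
G(43) = mex({0, 2, 3, 5, 6}) = 1
G(44) = mex({1, 2, 3, 4, 5, 6}) = 0
G(45) = mex({0, 1, 2, 3, 4, 6, 7}) = 5
G(46) = mex({0, 1, 2, 3, 4, 7}) = 5
G(47) = mex({0, 1, 2, 3, 4, 5, 7}) = 6
Therefore G(47) = 6.

6


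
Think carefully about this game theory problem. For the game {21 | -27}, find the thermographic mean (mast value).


Game = {21 | -27}, a switch {a | b} with numbers a > b.
Its thermograph has left wall a - t and right wall b + t, which meet at t = (a - b)/2, where both equal (a + b)/2. So the mast (mean value) is at (a + b)/2.
Mean = (21 + (-27))/2 = -6/2 = -3

-3


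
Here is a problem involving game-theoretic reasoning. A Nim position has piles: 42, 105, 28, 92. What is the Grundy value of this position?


We need the XOR (exclusive or) of all pile sizes.
After XOR-ing pile 1 (size 42): 0 XOR 42 = 42
After XOR-ing pile 2 (size 105): 42 XOR 105 = 67
After XOR-ing pile 3 (size 28): 67 XOR 28 = 95
After XOR-ing pile 4 (size 92): 95 XOR 92 = 3
The Nim-value of this position is 3.

3


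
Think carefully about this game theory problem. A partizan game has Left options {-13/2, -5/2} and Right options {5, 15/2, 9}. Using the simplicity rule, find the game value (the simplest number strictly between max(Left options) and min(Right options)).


Left options: {-13/2, -5/2}, max = -5/2
Right options: {5, 15/2, 9}, min = 5
All options are numbers and max(Left) < min(Right), so by the simplicity theorem the value is the simplest (earliest-born) number strictly between -5/2 and 5.
Integers -2 through 4 all lie strictly between -5/2 and 5.
Among integers, the simplest (lowest birthday = smallest |n|; 0 is born on day 0, +-n on day n) is 0.
No non-integer in the interval can be simpler: if x is a non-integer in the interval, then floor(x) or ceil(x) also lies in the interval (the interval contains an integer), and both are proper prefixes of x's sign expansion, i.e. born earlier. So the game value is 0.
Game value = 0

0


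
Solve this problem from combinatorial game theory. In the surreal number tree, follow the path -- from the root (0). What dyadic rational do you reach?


Sign expansion: --
Rule: track bounds (lo, hi), initially (-inf, +inf). On '+', the current value becomes lo and we move to the simplest number in (value, hi): value + 1 if hi = +inf, otherwise the midpoint (value + hi)/2. On '-', the current value becomes hi and we move to value - 1 if lo = -inf, otherwise the midpoint (lo + value)/2.
Start at 0.
Step 1: sign = -, move left. Bounds: (-inf, 0). Value = -1
Step 2: sign = -, move left. Bounds: (-inf, -1). Value = -2
The surreal number with sign expansion -- is -2.

-2


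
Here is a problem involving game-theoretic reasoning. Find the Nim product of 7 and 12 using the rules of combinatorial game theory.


Nim multiplication is bilinear over XOR: (u XOR v) * w = (u*w) XOR (v*w).
So we split each operand into its bit components and XOR the pairwise Nim products.
7 = 1 + 2 + 4 (as XOR of powers of 2).
12 = 4 + 8 (as XOR of powers of 2).
Using the standard Nim-product table on single bits:
  2*2 = 3,   2*4 = 8,   2*8 = 12,
  4*4 = 6,   4*8 = 11,  8*8 = 13,
and  1*x = x (identity), k*l = l*k (commutative).
Pairwise Nim products:
  1 * 4 = 4
  1 * 8 = 8
  2 * 4 = 8
  2 * 8 = 12
  4 * 4 = 6
  4 * 8 = 11
XOR them: 4 XOR 8 XOR 8 XOR 12 XOR 6 XOR 11 = 5.
Result: 7 * 12 = 5 (in Nim).

5


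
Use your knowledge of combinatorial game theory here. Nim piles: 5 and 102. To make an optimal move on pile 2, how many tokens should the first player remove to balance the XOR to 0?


Piles: 5 and 102
Current XOR: 5 XOR 102 = 99 (non-zero, so this is an N-position).
To make the XOR zero, we need to find a move that balances the piles.
For pile 2 (size 102): target = 102 XOR 99 = 5
We reduce pile 2 from 102 to 5.
Tokens removed: 102 - 5 = 97
Verification: 5 XOR 5 = 0

97


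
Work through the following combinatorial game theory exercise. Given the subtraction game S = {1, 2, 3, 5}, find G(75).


The subtraction set is S = {1, 2, 3, 5}.
G(k) = mex{ G(k - s) : s in S, s <= k }. We compute iteratively: G(0) = 0.
G(1) = mex({0}) = 1
G(2) = mex({0, 1}) = 2
G(3) = mex({0, 1, 2}) = 3
G(4) = mex({1, 2, 3}) = 0
G(5) = mex({0, 2, 3}) = 1
G(6) = mex({0, 1, 3}) = 2
G(7) = mex({0, 1, 2}) = 3
G(8) = mex({1, 2, 3}) = 0
Observe that G(4)..G(8) = 0, 1, 2, 3, 0 repeats G(0)..G(4) = 0, 1, 2, 3, 0.
For k >= max(S) = 5, G(k) is determined by the previous 5 values G(k-5)..G(k-1); a window of 5 consecutive values has recurred shifted by 4, so by induction G(k + 4) = G(k) for all k >= 0: the sequence is periodic from the start with period 4.
One period: G(0..3) = 0, 1, 2, 3.
75 mod 4 = 3, so G(75) = G(3) = 3.

3


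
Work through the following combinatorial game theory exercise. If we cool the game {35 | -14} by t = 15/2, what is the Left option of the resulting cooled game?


Original game: {35 | -14} (a switch {a | b} with a > b).
Cooling by t (for t below the temperature (a - b)/2 = 49/2) taxes each move by t: {a | b} cooled by t is {a - t | b + t}.
Cooling amount: t = 15/2
Cooled Left option: 35 - 15/2 = 55/2
Cooled Right option: -14 + 15/2 = -13/2
Cooled game: {55/2 | -13/2}
Left option = 55/2

55/2


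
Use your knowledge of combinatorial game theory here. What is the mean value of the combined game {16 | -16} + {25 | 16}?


G1 = {16 | -16}, G2 = {25 | 16}
Each is a switch {a | b} with numbers a > b; its mean value is (a + b)/2, and mean value is additive over game sums: m(G1 + G2) = m(G1) + m(G2).
Mean of G1 = (16 + (-16))/2 = 0/2 = 0
Mean of G2 = (25 + (16))/2 = 41/2 = 41/2
Mean of G1 + G2 = 0 + 41/2 = 41/2

41/2


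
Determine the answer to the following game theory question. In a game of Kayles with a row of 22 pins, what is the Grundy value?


Kayles: a move removes 1 or 2 adjacent pins from a contiguous row.
Removing pins from a row of k leaves two independent rows (a, b) with a + b = k - 1 (one pin) or a + b = k - 2 (two pins); an end removal gives a = 0.
By Sprague-Grundy, G(k) = mex{ G(a) XOR G(b) } over all these splits. G(0) = 0.
G(1): splits (0,0):0^0=0 -> mex({0}) = 1
G(2): splits (0,1):0^1=1 (0,0):0^0=0 -> mex({0, 1}) = 2
G(3): splits (0,2):0^2=2 (1,1):1^1=0 (0,1):0^1=1 -> mex({0, 1, 2}) = 3
G(4): splits (0,3):0^3=3 (1,2):1^2=3 (0,2):0^2=2 (1,1):1^1=0 -> mex({0, 2, 3}) = 1
G(5): splits (0,4):0^1=1 (1,3):1^3=2 (2,2):2^2=0 (0,3):0^3=3 (1,2):1^2=3 -> mex({0, 1, 2, 3}) = 4
G(6) = mex({0, 1, 2, 4}) = 3
G(7) = mex({0, 1, 3, 4, 5}) = 2
G(8) = mex({0, 2, 3, 5, 6}) = 1
G(9) = mex({0, 1, 2, 3, 6, 7}) = 4
G(10) = mex({0, 1, 3, 4, 5, 7}) = 2
G(11) = mex({0, 1, 2, 3, 4, 5}) = 6
G(12) = mex({0, 1, 2, 3, 5, 6, 7}) = 4
G(13) = mex({0, 2, 3, 4, 6, 7}) = 1
G(14) = mex({0, 1, 4, 5, 6, 7}) = 2
G(15) = mex({0, 1, 2, 3, 4, 5, 6}) = 7
G(16) = mex({0, 2, 3, 5, 6, 7}) = 1
G(17) = mex({0, 1, 2, 3, 5, 6, 7}) = 4
G(18) = mex({0, 1, 2, 4, 5, 6}) = 3
G(19) = mex({0, 1, 3, 4, 5, 7}) = 2
G(20) = mex({0, 2, 3, 4, 5, 6, 7}) = 1
G(21) = mex({0, 1, 2, 3, 5, 6, 7}) = 4
G(22) = mex({0, 1, 2, 3, 4, 5, 7}) = 6
Therefore G(22) = 6.

6


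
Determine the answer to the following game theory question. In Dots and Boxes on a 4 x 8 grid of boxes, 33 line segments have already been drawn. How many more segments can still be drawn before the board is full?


Grid: 4 x 8 boxes, i.e. 5 rows and 9 columns of dots.
Horizontal edges: (rows + 1) * cols = 5 * 8 = 40
Vertical edges: rows * (cols + 1) = 4 * 9 = 36
Total edges: 40 + 36 = 76
Edges drawn: 33
Remaining: 76 - 33 = 43

43


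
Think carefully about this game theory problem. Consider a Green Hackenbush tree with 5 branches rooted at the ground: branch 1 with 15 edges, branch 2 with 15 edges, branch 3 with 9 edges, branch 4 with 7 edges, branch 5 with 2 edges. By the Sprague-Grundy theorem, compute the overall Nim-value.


The tree has 5 branches from the ground vertex.
In Green Hackenbush, the Nim-value of a simple path of length k is k.
Branch 1: length 15, Nim-value = 15
Branch 2: length 15, Nim-value = 15
Branch 3: length 9, Nim-value = 9
Branch 4: length 7, Nim-value = 7
Branch 5: length 2, Nim-value = 2
Total Nim-value = XOR of all branch values:
0 XOR 15 = 15
15 XOR 15 = 0
0 XOR 9 = 9
9 XOR 7 = 14
14 XOR 2 = 12
Nim-value of the tree = 12

12


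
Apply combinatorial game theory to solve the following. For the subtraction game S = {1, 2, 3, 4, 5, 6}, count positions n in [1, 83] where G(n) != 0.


Subtraction set S = {1, 2, 3, 4, 5, 6}, so G(n) = n mod 7.
G(n) = 0 when n is a multiple of 7.
Multiples of 7 in [1, 83]: 11
N-positions (nonzero Grundy) = 83 - 11 = 72

72


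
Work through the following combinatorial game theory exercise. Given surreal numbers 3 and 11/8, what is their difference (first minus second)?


x = 3, y = 11/8
Converting to common denominator: 8
x = 24/8, y = 11/8
x - y = 3 - 11/8 = 13/8

13/8


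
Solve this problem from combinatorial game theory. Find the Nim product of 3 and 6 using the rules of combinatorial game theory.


Nim multiplication is bilinear over XOR: (u XOR v) * w = (u*w) XOR (v*w).
So we split each operand into its bit components and XOR the pairwise Nim products.
3 = 1 + 2 (as XOR of powers of 2).
6 = 2 + 4 (as XOR of powers of 2).
Using the standard Nim-product table on single bits:
  2*2 = 3,   2*4 = 8,   2*8 = 12,
  4*4 = 6,   4*8 = 11,  8*8 = 13,
and  1*x = x (identity), k*l = l*k (commutative).
Pairwise Nim products:
  1 * 2 = 2
  1 * 4 = 4
  2 * 2 = 3
  2 * 4 = 8
XOR them: 2 XOR 4 XOR 3 XOR 8 = 13.
Result: 3 * 6 = 13 (in Nim).

13


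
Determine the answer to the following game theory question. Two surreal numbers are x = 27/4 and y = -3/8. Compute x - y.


x = 27/4, y = -3/8
Converting to common denominator: 8
x = 54/8, y = -3/8
x - y = 27/4 - -3/8 = 57/8

57/8


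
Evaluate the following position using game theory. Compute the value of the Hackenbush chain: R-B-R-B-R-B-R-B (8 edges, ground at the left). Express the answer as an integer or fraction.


Edges (from ground): R-B-R-B-R-B-R-B
By Berlekamp's sign-expansion rule, a Blue-Red Hackenbush stalk has the value of the surreal number whose sign sequence is the edge sequence with B -> + and R -> -.
Sign sequence: -+-+-+-+
Trace the sign expansion in the surreal number tree, starting from 0:
Edge 1: R (sign -) -> bounds (-inf, 0), value = -1
Edge 2: B (sign +) -> bounds (-1, 0), value = -1/2
Edge 3: R (sign -) -> bounds (-1, -1/2), value = -3/4
Edge 4: B (sign +) -> bounds (-3/4, -1/2), value = -5/8
Edge 5: R (sign -) -> bounds (-3/4, -5/8), value = -11/16
Edge 6: B (sign +) -> bounds (-11/16, -5/8), value = -21/32
Edge 7: R (sign -) -> bounds (-11/16, -21/32), value = -43/64
Edge 8: B (sign +) -> bounds (-43/64, -21/32), value = -85/128
Game value = -85/128

-85/128


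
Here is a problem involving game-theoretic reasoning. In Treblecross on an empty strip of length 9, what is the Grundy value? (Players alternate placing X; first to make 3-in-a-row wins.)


Treblecross: place X on empty cells; 3-in-a-row wins.
Playing within two cells of an existing X lets the opponent win at once, so sensible play treats the cells i-2..i+2 around each X as dead. The player left with no safe cell loses, so this is a normal-play take-away game on strips of safe cells.
Placing X at cell i (0-indexed) of a strip of k safe cells leaves independent strips of sizes max(0, i-2) and max(0, k-i-3). Hence G(k) = mex{ G(max(0,i-2)) XOR G(max(0,k-i-3)) : 0 <= i < k }, with G(0) = 0.
G(1): splits (0,0):0^0=0 -> mex({0}) = 1
G(2): splits (0,0):0^0=0 -> mex({0}) = 1
G(3): splits (0,0):0^0=0 -> mex({0}) = 1
G(4): splits (0,1):0^1=1 (0,0):0^0=0 -> mex({0, 1}) = 2
G(5): splits (0,2):0^1=1 (0,1):0^1=1 (0,0):0^0=0 -> mex({0, 1}) = 2
G(6) = mex({1}) = 0
G(7) = mex({0, 1, 2}) = 3
G(8) = mex({0, 1, 2}) = 3
G(9) = mex({0, 2}) = 1
Therefore G(9) = 1.

1


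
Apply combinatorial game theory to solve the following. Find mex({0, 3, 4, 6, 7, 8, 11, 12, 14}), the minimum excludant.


Set = {0, 3, 4, 6, 7, 8, 11, 12, 14}
0 is in the set.
1 is NOT in the set. This is the mex.
mex = 1

1


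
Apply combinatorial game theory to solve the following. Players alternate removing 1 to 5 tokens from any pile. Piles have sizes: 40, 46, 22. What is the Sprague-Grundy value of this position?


Subtraction set: {1, 2, 3, 4, 5}
For this subtraction set, G(n) = n mod 6 (period = max + 1 = 6).
Pile 1 (size 40): G(40) = 40 mod 6 = 4
Pile 2 (size 46): G(46) = 46 mod 6 = 4
Pile 3 (size 22): G(22) = 22 mod 6 = 4
Total Grundy value = XOR of all: 4 XOR 4 XOR 4 = 4

4


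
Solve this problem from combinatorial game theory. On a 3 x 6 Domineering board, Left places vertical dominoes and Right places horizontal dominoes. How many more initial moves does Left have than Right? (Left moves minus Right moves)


Board is 3 x 6 (rows x cols).
Left (vertical) placements: (rows-1) * cols = 2 * 6 = 12
Right (horizontal) placements: rows * (cols-1) = 3 * 5 = 15
Advantage = Left - Right = 12 - 15 = -3

-3


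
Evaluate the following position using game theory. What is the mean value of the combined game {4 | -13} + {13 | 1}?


G1 = {4 | -13}, G2 = {13 | 1}
Each is a switch {a | b} with numbers a > b; its mean value is (a + b)/2, and mean value is additive over game sums: m(G1 + G2) = m(G1) + m(G2).
Mean of G1 = (4 + (-13))/2 = -9/2 = -9/2
Mean of G2 = (13 + (1))/2 = 14/2 = 7
Mean of G1 + G2 = -9/2 + 7 = 5/2

5/2


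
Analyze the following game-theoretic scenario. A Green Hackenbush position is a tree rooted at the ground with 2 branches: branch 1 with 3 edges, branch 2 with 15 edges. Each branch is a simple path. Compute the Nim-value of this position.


The tree has 2 branches from the ground vertex.
In Green Hackenbush, the Nim-value of a simple path of length k is k.
Branch 1: length 3, Nim-value = 3
Branch 2: length 15, Nim-value = 15
Total Nim-value = XOR of all branch values:
0 XOR 3 = 3
3 XOR 15 = 12
Nim-value of the tree = 12

12


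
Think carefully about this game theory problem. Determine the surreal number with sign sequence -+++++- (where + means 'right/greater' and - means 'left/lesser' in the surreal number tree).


Sign expansion: -+++++-
Rule: track bounds (lo, hi), initially (-inf, +inf). On '+', the current value becomes lo and we move to the simplest number in (value, hi): value + 1 if hi = +inf, otherwise the midpoint (value + hi)/2. On '-', the current value becomes hi and we move to value - 1 if lo = -inf, otherwise the midpoint (lo + value)/2.
Start at 0.
Step 1: sign = -, move left. Bounds: (-inf, 0). Value = -1
Step 2: sign = +, move right. Bounds: (-1, 0). Value = -1/2
Step 3: sign = +, move right. Bounds: (-1/2, 0). Value = -1/4
Step 4: sign = +, move right. Bounds: (-1/4, 0). Value = -1/8
Step 5: sign = +, move right. Bounds: (-1/8, 0). Value = -1/16
Step 6: sign = +, move right. Bounds: (-1/16, 0). Value = -1/32
Step 7: sign = -, move left. Bounds: (-1/16, -1/32). Value = -3/64
The surreal number with sign expansion -+++++- is -3/64.

-3/64


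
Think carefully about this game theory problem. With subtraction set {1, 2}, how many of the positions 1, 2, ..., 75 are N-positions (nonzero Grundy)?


Subtraction set S = {1, 2}, so G(n) = n mod 3.
G(n) = 0 when n is a multiple of 3.
Multiples of 3 in [1, 75]: 25
N-positions (nonzero Grundy) = 75 - 25 = 50

50


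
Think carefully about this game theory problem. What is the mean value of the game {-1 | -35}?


Game = {-1 | -35}, a switch {a | b} with numbers a > b.
Its thermograph has left wall a - t and right wall b + t, which meet at t = (a - b)/2, where both equal (a + b)/2. So the mast (mean value) is at (a + b)/2.
Mean = (-1 + (-35))/2 = -36/2 = -18

-18


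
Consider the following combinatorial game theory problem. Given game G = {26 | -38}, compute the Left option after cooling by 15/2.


Original game: {26 | -38} (a switch {a | b} with a > b).
Cooling by t (for t below the temperature (a - b)/2 = 32) taxes each move by t: {a | b} cooled by t is {a - t | b + t}.
Cooling amount: t = 15/2
Cooled Left option: 26 - 15/2 = 37/2
Cooled Right option: -38 + 15/2 = -61/2
Cooled game: {37/2 | -61/2}
Left option = 37/2

37/2


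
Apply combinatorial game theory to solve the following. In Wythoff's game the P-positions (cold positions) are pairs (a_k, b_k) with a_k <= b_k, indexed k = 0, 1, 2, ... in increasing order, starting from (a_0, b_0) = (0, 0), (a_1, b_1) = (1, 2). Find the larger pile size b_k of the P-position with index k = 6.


By Wythoff's theorem, a_k = floor(k * phi) and b_k = floor(k * phi^2) = a_k + k, where phi = (1 + sqrt(5))/2 is the golden ratio.
phi = (1 + sqrt(5))/2 = 1.618034
phi^2 = phi + 1 = 2.618034
k = 6
k * phi^2 = 6 * 2.618034 = 15.708204
b_6 = floor(k * phi^2) = 15 (check: a_6 + k = 9 + 6 = 15)

15


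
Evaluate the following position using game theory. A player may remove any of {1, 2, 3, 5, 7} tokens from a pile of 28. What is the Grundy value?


The subtraction set is S = {1, 2, 3, 5, 7}.
G(k) = mex{ G(k - s) : s in S, s <= k }. We compute iteratively: G(0) = 0.
G(1) = mex({0}) = 1
G(2) = mex({0, 1}) = 2
G(3) = mex({0, 1, 2}) = 3
G(4) = mex({1, 2, 3}) = 0
G(5) = mex({0, 2, 3}) = 1
G(6) = mex({0, 1, 3}) = 2
G(7) = mex({0, 1, 2}) = 3
G(8) = mex({1, 2, 3}) = 0
G(9) = mex({0, 2, 3}) = 1
G(10) = mex({0, 1, 3}) = 2
Observe that G(4)..G(10) = 0, 1, 2, 3, 0, 1, 2 repeats G(0)..G(6) = 0, 1, 2, 3, 0, 1, 2.
For k >= max(S) = 7, G(k) is determined by the previous 7 values G(k-7)..G(k-1); a window of 7 consecutive values has recurred shifted by 4, so by induction G(k + 4) = G(k) for all k >= 0: the sequence is periodic from the start with period 4.
One period: G(0..3) = 0, 1, 2, 3.
28 mod 4 = 0, so G(28) = G(0) = 0.

0


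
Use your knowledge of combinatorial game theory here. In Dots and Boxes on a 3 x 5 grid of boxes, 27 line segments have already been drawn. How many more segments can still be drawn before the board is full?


Grid: 3 x 5 boxes, i.e. 4 rows and 6 columns of dots.
Horizontal edges: (rows + 1) * cols = 4 * 5 = 20
Vertical edges: rows * (cols + 1) = 3 * 6 = 18
Total edges: 20 + 18 = 38
Edges drawn: 27
Remaining: 38 - 27 = 11

11


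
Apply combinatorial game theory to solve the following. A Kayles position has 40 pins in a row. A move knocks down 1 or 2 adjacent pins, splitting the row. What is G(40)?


Kayles: a move removes 1 or 2 adjacent pins from a contiguous row.
Removing pins from a row of k leaves two independent rows (a, b) with a + b = k - 1 (one pin) or a + b = k - 2 (two pins); an end removal gives a = 0.
By Sprague-Grundy, G(k) = mex{ G(a) XOR G(b) } over all these splits. G(0) = 0.
G(1): splits (0,0):0^0=0 -> mex({0}) = 1
G(2): splits (0,1):0^1=1 (0,0):0^0=0 -> mex({0, 1}) = 2
G(3): splits (0,2):0^2=2 (1,1):1^1=0 (0,1):0^1=1 -> mex({0, 1, 2}) = 3
G(4): splits (0,3):0^3=3 (1,2):1^2=3 (0,2):0^2=2 (1,1):1^1=0 -> mex({0, 2, 3}) = 1
G(5): splits (0,4):0^1=1 (1,3):1^3=2 (2,2):2^2=0 (0,3):0^3=3 (1,2):1^2=3 -> mex({0, 1, 2, 3}) = 4
G(6) = mex({0, 1, 2, 4}) = 3
G(7) = mex({0, 1, 3, 4, 5}) = 2
G(8) = mex({0, 2, 3, 5, 6}) = 1
G(9) = mex({0, 1, 2, 3, 6, 7}) = 4
G(10) = mex({0, 1, 3, 4, 5, 7}) = 2
G(11) = mex({0, 1, 2, 3, 4, 5}) = 6
G(12) = mex({0, 1, 2, 3, 5, 6, 7}) = 4
G(13) = mex({0, 2, 3, 4, 6, 7}) = 1
G(14) = mex({0, 1, 4, 5, 6, 7}) = 2
G(15) = mex({0, 1, 2, 3, 4, 5, 6}) = 7
G(16) = mex({0, 2, 3, 5, 6, 7}) = 1
G(17) = mex({0, 1, 2, 3, 5, 6, 7}) = 4
G(18) = mex({0, 1, 2, 4, 5, 6}) = 3
G(19) = mex({0, 1, 3, 4, 5, 7}) = 2
G(20) = mex({0, 2, 3, 4, 5, 6, 7}) = 1
G(21) = mex({0, 1, 2, 3, 5, 6, 7}) = 4
G(22) = mex({0, 1, 2, 3, 4, 5, 7}) = 6
G(23) = mex({0, 1, 2, 3, 4, 5, 6}) = 7
G(24) = mex({0, 1, 2, 3, 5, 6, 7}) = 4
G(25) = mex({0, 2, 3, 4, 6, 7}) = 1
G(26) = mex({0, 1, 3, 4, 5, 6, 7}) = 2
G(27) = mex({0, 1, 2, 3, 4, 5, 6, 7}) = 8
G(28) = mex({0, 1, 2, 3, 4, 6, 7, 8}) = 5
G(29) = mex({0, 1, 2, 3, 5, 6, 7, 8, 9}) = 4
G(30) = mex({0, 1, 2, 3, 4, 5, 6, 9, 10}) = 7
G(31) = mex({0, 1, 3, 4, 5, 7, 10, 11}) = 2
G(32) = mex({0, 2, 3, 4, 5, 6, 7, 9, 11}) = 1
G(33) = mex({0, 1, 2, 3, 4, 5, 6, 7, 9, 12}) = 8
G(34) = mex({0, 1, 2, 3, 4, 5, 7, 8, 11, 12}) = 6
G(35) = mex({0, 1, 2, 3, 4, 5, 6, 8, 9, 10, 11}) = 7
G(36) = mex({0, 1, 2, 3, 5, 6, 7, 9, 10}) = 4
G(37) = mex({0, 2, 3, 4, 6, 7, 9, 10, 11, 12}) = 1
G(38) = mex({0, 1, 3, 4, 5, 6, 7, 9, 10, 11, 12}) = 2
G(39) = mex({0, 1, 2, 4, 5, 6, 7, 9, 10, 12, 14}) = 3
G(40) = mex({0, 2, 3, 4, 6, 7, 11, 12, 14}) = 1
Therefore G(40) = 1.

1


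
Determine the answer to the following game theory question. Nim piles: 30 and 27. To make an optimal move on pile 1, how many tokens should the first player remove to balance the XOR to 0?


Piles: 30 and 27
Current XOR: 30 XOR 27 = 5 (non-zero, so this is an N-position).
To make the XOR zero, we need to find a move that balances the piles.
For pile 1 (size 30): target = 30 XOR 5 = 27
We reduce pile 1 from 30 to 27.
Tokens removed: 30 - 27 = 3
Verification: 27 XOR 27 = 0

3


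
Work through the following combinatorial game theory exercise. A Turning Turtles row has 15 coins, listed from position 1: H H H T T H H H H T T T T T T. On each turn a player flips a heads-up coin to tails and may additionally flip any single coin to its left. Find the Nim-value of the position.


Coins: H H H T T H H H H T T T T T T
Key fact: a single head at position k behaves exactly like a Nim heap of size k (turning it to T and optionally flipping a coin at j < k corresponds to moving the heap from k to j, or to 0), and heads combine as a disjunctive sum (two heads at the same place would cancel, matching j XOR j = 0). So the Nim-value is the XOR of the 1-indexed positions of the heads.
Face-up positions (1-indexed): [1, 2, 3, 6, 7, 8, 9]
XOR 0 with 1: 0 XOR 1 = 1
XOR 1 with 2: 1 XOR 2 = 3
XOR 3 with 3: 3 XOR 3 = 0
XOR 0 with 6: 0 XOR 6 = 6
XOR 6 with 7: 6 XOR 7 = 1
XOR 1 with 8: 1 XOR 8 = 9
XOR 9 with 9: 9 XOR 9 = 0
Nim-value = 0

0


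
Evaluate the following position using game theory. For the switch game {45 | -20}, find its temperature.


The game is {45 | -20}, a switch {a | b} with numbers a > b.
Cooling {a | b} by t gives {a - t | b + t}, which stops being hot when a - t = b + t, i.e. at t = (a - b)/2. So the temperature of a switch is (a - b)/2.
Temperature = (Left option - Right option) / 2
= (45 - (-20)) / 2
= 65 / 2
= 65/2

65/2


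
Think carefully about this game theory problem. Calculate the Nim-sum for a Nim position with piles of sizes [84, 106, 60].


We need the XOR (exclusive or) of all pile sizes.
After XOR-ing pile 1 (size 84): 0 XOR 84 = 84
After XOR-ing pile 2 (size 106): 84 XOR 106 = 62
After XOR-ing pile 3 (size 60): 62 XOR 60 = 2
The Nim-value of this position is 2.

2


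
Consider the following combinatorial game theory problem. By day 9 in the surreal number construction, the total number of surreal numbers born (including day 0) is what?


Day 0: {|} = 0 is born. Count = 1.
Day n: the number of surreal numbers born by day n is 2^(n+1) - 1.
By day 0: 2^1 - 1 = 1
By day 1: 2^2 - 1 = 3
By day 2: 2^3 - 1 = 7
By day 3: 2^4 - 1 = 15
By day 4: 2^5 - 1 = 31
By day 5: 2^6 - 1 = 63
By day 6: 2^7 - 1 = 127
By day 7: 2^8 - 1 = 255
By day 8: 2^9 - 1 = 511
By day 9: 2^10 - 1 = 1023
By day 9: 1023 surreal numbers.

1023


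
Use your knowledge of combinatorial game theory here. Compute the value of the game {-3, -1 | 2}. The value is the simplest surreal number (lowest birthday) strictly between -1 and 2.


Left options: {-3, -1}, max = -1
Right options: {2}, min = 2
All options are numbers and max(Left) < min(Right), so by the simplicity theorem the value is the simplest (earliest-born) number strictly between -1 and 2.
Integers 0 through 1 all lie strictly between -1 and 2.
Among integers, the simplest (lowest birthday = smallest |n|; 0 is born on day 0, +-n on day n) is 0.
No non-integer in the interval can be simpler: if x is a non-integer in the interval, then floor(x) or ceil(x) also lies in the interval (the interval contains an integer), and both are proper prefixes of x's sign expansion, i.e. born earlier. So the game value is 0.
Game value = 0

0


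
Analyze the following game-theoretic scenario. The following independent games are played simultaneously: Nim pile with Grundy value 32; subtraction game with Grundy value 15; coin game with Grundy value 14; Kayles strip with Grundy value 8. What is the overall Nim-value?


By the Sprague-Grundy theorem, the Grundy value of a sum of games is the XOR of individual Grundy values.
Nim pile: Grundy value = 32. Running XOR: 0 XOR 32 = 32
subtraction game: Grundy value = 15. Running XOR: 32 XOR 15 = 47
coin game: Grundy value = 14. Running XOR: 47 XOR 14 = 33
Kayles strip: Grundy value = 8. Running XOR: 33 XOR 8 = 41
The combined Grundy value is 41.

41
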